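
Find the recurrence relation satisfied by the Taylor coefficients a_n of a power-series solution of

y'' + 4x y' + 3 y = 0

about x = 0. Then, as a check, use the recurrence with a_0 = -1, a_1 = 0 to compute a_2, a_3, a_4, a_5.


Substitute y = sum_n a_n x^n.
y''(x) has coefficient (n+2)(n+1) a_{n+2} at x^n;
4 x y'(x) has coefficient 4 n a_n at x^n (shift);
3 y(x) has coefficient 3 a_n at x^n.
Matching x^n: (n+2)(n+1) a_{n+2} + (4n + 3) a_n = 0.
Thus a_{n+2} = (-4n - 3) / ((n+1)(n+2)) * a_n.

Check with a_0 = -1, a_1 = 0 (apply the recurrence for n = 0, 1, 2, 3): a_0 = -1, a_1 = 0, a_2 = 3/2, a_3 = 0, a_4 = -11/8, a_5 = 0.

a_(n+2) = (-4n - 3) / ((n+1)(n+2)) * a_n; check: a_0 = -1, a_1 = 0, a_2 = 3/2, a_3 = 0, a_4 = -11/8, a_5 = 0


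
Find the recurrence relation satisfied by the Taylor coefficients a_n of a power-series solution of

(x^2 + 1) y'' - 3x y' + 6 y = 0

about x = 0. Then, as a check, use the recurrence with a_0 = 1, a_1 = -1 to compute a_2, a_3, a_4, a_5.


Substitute y = sum_n a_n x^n.
(1 + 1 x^2) y'' contributes (n+2)(n+1) a_{n+2} + n(n-1) a_n at x^n.
-3 x y'(x) contributes -3 n a_n at x^n.
6 y(x) contributes 6 a_n at x^n.
Matching x^n: (n+2)(n+1) a_{n+2} + (n(n-1) - 3 n + 6) a_n = 0.
Thus a_{n+2} = (-n(n-1) + 3 n - 6) / ((n+1)(n+2)) * a_n.

Check with a_0 = 1, a_1 = -1 (apply the recurrence for n = 0, 1, 2, 3): a_0 = 1, a_1 = -1, a_2 = -3, a_3 = 1/2, a_4 = 1/2, a_5 = -3/40.

a_(n+2) = (-n(n-1) + 3 n - 6) / ((n+1)(n+2)) * a_n; check: a_0 = 1, a_1 = -1, a_2 = -3, a_3 = 1/2, a_4 = 1/2, a_5 = -3/40


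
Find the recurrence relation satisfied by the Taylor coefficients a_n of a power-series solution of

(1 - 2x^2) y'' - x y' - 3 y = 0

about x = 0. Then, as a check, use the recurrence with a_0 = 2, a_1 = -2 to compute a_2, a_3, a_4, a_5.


Substitute y = sum_n a_n x^n.
(1 - 2 x^2) y'' contributes (n+2)(n+1) a_{n+2} - 2 n(n-1) a_n at x^n.
-x y'(x) contributes -n a_n at x^n.
-3 y(x) contributes -3 a_n at x^n.
Matching x^n: (n+2)(n+1) a_{n+2} + (-2 n(n-1) - n - 3) a_n = 0.
Thus a_{n+2} = (2 n(n-1) + n + 3) / ((n+1)(n+2)) * a_n.

Check with a_0 = 2, a_1 = -2 (apply the recurrence for n = 0, 1, 2, 3): a_0 = 2, a_1 = -2, a_2 = 3, a_3 = -4/3, a_4 = 9/4, a_5 = -6/5.

a_(n+2) = (2 n(n-1) + n + 3) / ((n+1)(n+2)) * a_n; check: a_0 = 2, a_1 = -2, a_2 = 3, a_3 = -4/3, a_4 = 9/4, a_5 = -6/5


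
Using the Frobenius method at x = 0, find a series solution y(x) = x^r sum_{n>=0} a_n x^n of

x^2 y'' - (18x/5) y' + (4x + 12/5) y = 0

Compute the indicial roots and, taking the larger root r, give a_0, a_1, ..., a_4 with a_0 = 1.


Write in Frobenius form y'' + (p(x)/x) y' + (q(x)/x^2) y = 0:
  p(x) = -18/5,  q(x) = 4x + 12/5.
Indicial equation: r(r-1) + (-18/5) r + (12/5) = 0 -> roots r_1 = 4, r_2 = 3/5.
Take r = r_1 = 4. Let y(x) = x^r sum_{n>=0} a_n x^n with a_0 = 1.
Substitute y = x^r sum a_n x^n and match x^{r+n}. The recurrence is
  D(n) a_n + 4 a_{n-1} = 0,  where D(n) = (r+n)(r+n-1) + (-18/5)(r+n) + (12/5).
  a_n = -4 / D(n) * a_{n-1}.
Since the indicial polynomial factors as (r - r_1)(r - r_2), D(n) = (r_1 + n - r_1)(r_1 + n - r_2) = n(n + 17/5).
Evaluating step by step (a_0 = 1):
  n = 1: D(1) = 1(1 + 17/5) = 22/5; numerator = -4(1) = -4; a_1 = (-4)/(22/5) = -10/11
  n = 2: D(2) = 2(2 + 17/5) = 54/5; numerator = -4(-10/11) = 40/11; a_2 = (40/11)/(54/5) = 100/297
  n = 3: D(3) = 3(3 + 17/5) = 96/5; numerator = -4(100/297) = -400/297; a_3 = (-400/297)/(96/5) = -125/1782
  n = 4: D(4) = 4(4 + 17/5) = 148/5; numerator = -4(-125/1782) = 250/891; a_4 = (250/891)/(148/5) = 625/65934

r = 4; a_0 = 1; a_1 = -10/11; a_2 = 100/297; a_3 = -125/1782; a_4 = 625/65934


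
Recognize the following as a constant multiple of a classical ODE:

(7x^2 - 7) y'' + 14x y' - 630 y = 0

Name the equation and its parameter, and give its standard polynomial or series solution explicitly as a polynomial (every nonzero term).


All three coefficients share the factor -7; dividing through by -7 gives  (1 - x^2) y'' - 2x y' + 90 y = 0.
This matches the Legendre equation (1 - x^2) y'' - 2x y' + n(n+1) y = 0 (note the -2x y' term) with n(n+1) = 90, so n = 9; the polynomial solution is P_9(x).
With y = sum_k a_k x^k, matching x^k gives (k+2)(k+1) a_{k+2} = [k(k+1) - n(n+1)] a_k = (k - 9)(k + 10) a_k. The right side vanishes at k = 9, so the series with the parity of 9 terminates at degree 9.
Standard normalization (P_n(1) = 1): leading coefficient (2n)!/(2^n (n!)^2) = 6402373705728000/(512*131681894400) = 12155/128, so a_9 = 12155/128. Work downward with a_k = (k+1)(k+2) a_{k+2} / ((k - 9)(k + 10)):
  a_7 = (8)(9)(12155/128) / ((7 - 9)(7 + 10)) = (109395/16)/(-34) = -6435/32
  a_5 = (6)(7)(-6435/32) / ((5 - 9)(5 + 10)) = (-135135/16)/(-60) = 9009/64
  a_3 = (4)(5)(9009/64) / ((3 - 9)(3 + 10)) = (45045/16)/(-78) = -1155/32
  a_1 = (2)(3)(-1155/32) / ((1 - 9)(1 + 10)) = (-3465/16)/(-88) = 315/128
Hence P_9(x) = 12155 x^9/128 - 6435 x^7/32 + 9009 x^5/64 - 1155 x^3/32 + 315 x/128.

P_9(x); series = 12155 x^9/128 - 6435 x^7/32 + 9009 x^5/64 - 1155 x^3/32 + 315 x/128


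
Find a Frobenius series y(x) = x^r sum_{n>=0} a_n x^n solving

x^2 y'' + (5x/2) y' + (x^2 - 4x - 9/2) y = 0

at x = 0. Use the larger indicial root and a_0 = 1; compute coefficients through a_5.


Write in Frobenius form y'' + (p(x)/x) y' + (q(x)/x^2) y = 0:
  p(x) = 5/2,  q(x) = x^2 - 4x - 9/2.
Indicial equation: r(r-1) + (5/2) r + (-9/2) = 0 -> roots r_1 = 3/2, r_2 = -3.
Take r = r_1 = 3/2. Let y(x) = x^r sum_{n>=0} a_n x^n with a_0 = 1.
Substitute y = x^r sum a_n x^n and match x^{r+n}. The recurrence is
  D(n) a_n - 4 a_{n-1} + 1 a_{n-2} = 0,  where D(n) = (r+n)(r+n-1) + (5/2)(r+n) + (-9/2).
  a_n = [4 a_{n-1} - 1 a_{n-2}] / D(n).
Since the indicial polynomial factors as (r - r_1)(r - r_2), D(n) = (r_1 + n - r_1)(r_1 + n - r_2) = n(n + 9/2).
Evaluating step by step (a_0 = 1):
  n = 1: D(1) = 1(1 + 9/2) = 11/2; numerator = 4(1) = 4; a_1 = (4)/(11/2) = 8/11
  n = 2: D(2) = 2(2 + 9/2) = 13; numerator = 4(8/11) - 1(1) = 21/11; a_2 = (21/11)/(13) = 21/143
  n = 3: D(3) = 3(3 + 9/2) = 45/2; numerator = 4(21/143) - 1(8/11) = -20/143; a_3 = (-20/143)/(45/2) = -8/1287
  n = 4: D(4) = 4(4 + 9/2) = 34; numerator = 4(-8/1287) - 1(21/143) = -17/99; a_4 = (-17/99)/(34) = -1/198
  n = 5: D(5) = 5(5 + 9/2) = 95/2; numerator = 4(-1/198) - 1(-8/1287) = -2/143; a_5 = (-2/143)/(95/2) = -4/13585

r = 3/2; a_0 = 1; a_1 = 8/11; a_2 = 21/143; a_3 = -8/1287; a_4 = -1/198; a_5 = -4/13585


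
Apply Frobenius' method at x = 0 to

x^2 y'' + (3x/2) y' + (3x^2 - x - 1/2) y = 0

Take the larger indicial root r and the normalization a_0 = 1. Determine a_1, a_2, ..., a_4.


Write in Frobenius form y'' + (p(x)/x) y' + (q(x)/x^2) y = 0:
  p(x) = 3/2,  q(x) = 3x^2 - x - 1/2.
Indicial equation: r(r-1) + (3/2) r + (-1/2) = 0 -> roots r_1 = 1/2, r_2 = -1.
Take r = r_1 = 1/2. Let y(x) = x^r sum_{n>=0} a_n x^n with a_0 = 1.
Substitute y = x^r sum a_n x^n and match x^{r+n}. The recurrence is
  D(n) a_n - 1 a_{n-1} + 3 a_{n-2} = 0,  where D(n) = (r+n)(r+n-1) + (3/2)(r+n) + (-1/2).
  a_n = [1 a_{n-1} - 3 a_{n-2}] / D(n).
Since the indicial polynomial factors as (r - r_1)(r - r_2), D(n) = (r_1 + n - r_1)(r_1 + n - r_2) = n(n + 3/2).
Evaluating step by step (a_0 = 1):
  n = 1: D(1) = 1(1 + 3/2) = 5/2; numerator = 1(1) = 1; a_1 = (1)/(5/2) = 2/5
  n = 2: D(2) = 2(2 + 3/2) = 7; numerator = 1(2/5) - 3(1) = -13/5; a_2 = (-13/5)/(7) = -13/35
  n = 3: D(3) = 3(3 + 3/2) = 27/2; numerator = 1(-13/35) - 3(2/5) = -11/7; a_3 = (-11/7)/(27/2) = -22/189
  n = 4: D(4) = 4(4 + 3/2) = 22; numerator = 1(-22/189) - 3(-13/35) = 943/945; a_4 = (943/945)/(22) = 943/20790

r = 1/2; a_0 = 1; a_1 = 2/5; a_2 = -13/35; a_3 = -22/189; a_4 = 943/20790


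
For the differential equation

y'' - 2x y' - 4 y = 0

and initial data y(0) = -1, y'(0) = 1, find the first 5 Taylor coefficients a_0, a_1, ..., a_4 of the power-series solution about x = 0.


Ansatz: y(x) = sum_{n>=0} a_n x^n, so y'(x) = sum_{n>=1} n a_n x^(n-1) and y''(x) = sum_{n>=2} n(n-1) a_n x^(n-2).
Substitute into P(x) y'' + Q(x) y' + R(x) y = 0 with P(x) = 1, Q(x) = -2x, R(x) = -4, and match powers of x.
Initial conditions: a_0 = -1, a_1 = 1.
Setting the coefficient of each power of x to zero and solving order by order (substituting the coefficients already found):
  x^0: 2 a_2 - 4 a_0 = 0  ->  2 a_2 = 4 a_0 = -4  ->  a_2 = -2
  x^1: 6 a_3 - 6 a_1 = 0  ->  6 a_3 = 6 a_1 = 6  ->  a_3 = 1
  x^2: 12 a_4 - 8 a_2 = 0  ->  12 a_4 = 8 a_2 = -16  ->  a_4 = -4/3
Truncated series: y(x) = -1 + x - 2 x^2 + x^3 - (4/3) x^4 + O(x^5).

a_0 = -1; a_1 = 1; a_2 = -2; a_3 = 1; a_4 = -4/3


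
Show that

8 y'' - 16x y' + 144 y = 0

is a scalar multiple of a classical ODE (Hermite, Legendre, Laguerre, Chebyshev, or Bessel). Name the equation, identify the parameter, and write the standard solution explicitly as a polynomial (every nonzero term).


All three coefficients share the factor 8; dividing through by 8 gives  y'' - 2x y' + 18 y = 0.
This matches the Hermite equation y'' - 2x y' + 2n y = 0 with 2n = 18, so n = 9; the polynomial solution is H_9(x).
With y = sum_k a_k x^k, matching x^k gives (k+2)(k+1) a_{k+2} = 2(k - n) a_k = 2(k - 9) a_k. The right side vanishes at k = 9, so the series with the parity of 9 terminates at degree 9.
Standard normalization: leading coefficient of H_n is 2^n, so a_9 = 2^9 = 512. Work downward with a_k = (k+1)(k+2) a_{k+2} / (2(k - n)):
  a_7 = (8)(9)(512) / (2(7 - 9)) = 36864/(-4) = -9216
  a_5 = (6)(7)(-9216) / (2(5 - 9)) = -387072/(-8) = 48384
  a_3 = (4)(5)(48384) / (2(3 - 9)) = 967680/(-12) = -80640
  a_1 = (2)(3)(-80640) / (2(1 - 9)) = -483840/(-16) = 30240
Hence H_9(x) = 512 x^9 - 9216 x^7 + 48384 x^5 - 80640 x^3 + 30240 x.

H_9(x); series = 512 x^9 - 9216 x^7 + 48384 x^5 - 80640 x^3 + 30240 x


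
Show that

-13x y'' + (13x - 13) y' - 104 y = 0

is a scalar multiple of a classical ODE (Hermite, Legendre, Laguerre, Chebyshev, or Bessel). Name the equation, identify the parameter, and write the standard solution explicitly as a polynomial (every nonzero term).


All three coefficients share the factor -13; dividing through by -13 gives  x y'' + (1 - x) y' + 8 y = 0.
This matches the Laguerre equation x y'' + (1 - x) y' + n y = 0 with n = 8; the polynomial solution is L_8(x).
With y = sum_k a_k x^k, matching x^k gives (k+1)k a_{k+1} + (k+1) a_{k+1} - k a_k + n a_k = 0, i.e. (k+1)^2 a_{k+1} = (k - n) a_k = (k - 8) a_k. The right side vanishes at k = 8, so the series terminates at degree 8.
Standard normalization L_n(0) = 1 gives a_0 = 1. Work upward with a_{k+1} = (k - 8) a_k / (k+1)^2:
  a_1 = (0 - 8)(1) / 1^2 = -8/1 = -8
  a_2 = (1 - 8)(-8) / 2^2 = 56/4 = 14
  a_3 = (2 - 8)(14) / 3^2 = -84/9 = -28/3
  a_4 = (3 - 8)(-28/3) / 4^2 = (140/3)/16 = 35/12
  a_5 = (4 - 8)(35/12) / 5^2 = (-35/3)/25 = -7/15
  a_6 = (5 - 8)(-7/15) / 6^2 = (7/5)/36 = 7/180
  a_7 = (6 - 8)(7/180) / 7^2 = (-7/90)/49 = -1/630
  a_8 = (7 - 8)(-1/630) / 8^2 = (1/630)/64 = 1/40320
Hence L_8(x) = x^8/40320 - x^7/630 + 7 x^6/180 - 7 x^5/15 + 35 x^4/12 - 28 x^3/3 + 14 x^2 - 8 x + 1.

L_8(x); series = x^8/40320 - x^7/630 + 7 x^6/180 - 7 x^5/15 + 35 x^4/12 - 28 x^3/3 + 14 x^2 - 8 x + 1


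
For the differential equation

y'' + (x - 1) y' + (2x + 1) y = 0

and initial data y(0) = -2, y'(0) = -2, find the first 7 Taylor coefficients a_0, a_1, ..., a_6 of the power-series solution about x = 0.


Ansatz: y(x) = sum_{n>=0} a_n x^n, so y'(x) = sum_{n>=1} n a_n x^(n-1) and y''(x) = sum_{n>=2} n(n-1) a_n x^(n-2).
Substitute into P(x) y'' + Q(x) y' + R(x) y = 0 with P(x) = 1, Q(x) = x - 1, R(x) = 2x + 1, and match powers of x.
Initial conditions: a_0 = -2, a_1 = -2.
Setting the coefficient of each power of x to zero and solving order by order (substituting the coefficients already found):
  x^0: 2 a_2 - a_1 + a_0 = 0  ->  2 a_2 = a_1 - a_0 = 0  ->  a_2 = 0
  x^1: 6 a_3 - 2 a_2 + 2 a_1 + 2 a_0 = 0  ->  6 a_3 = 2 a_2 - 2 a_1 - 2 a_0 = 8  ->  a_3 = 4/3
  x^2: 12 a_4 - 3 a_3 + 3 a_2 + 2 a_1 = 0  ->  12 a_4 = 3 a_3 - 3 a_2 - 2 a_1 = 8  ->  a_4 = 2/3
  x^3: 20 a_5 - 4 a_4 + 4 a_3 + 2 a_2 = 0  ->  20 a_5 = 4 a_4 - 4 a_3 - 2 a_2 = -8/3  ->  a_5 = -2/15
  x^4: 30 a_6 - 5 a_5 + 5 a_4 + 2 a_3 = 0  ->  30 a_6 = 5 a_5 - 5 a_4 - 2 a_3 = -20/3  ->  a_6 = -2/9
Truncated series: y(x) = -2 - 2 x + (4/3) x^3 + (2/3) x^4 - (2/15) x^5 - (2/9) x^6 + O(x^7).

a_0 = -2; a_1 = -2; a_2 = 0; a_3 = 4/3; a_4 = 2/3; a_5 = -2/15; a_6 = -2/9


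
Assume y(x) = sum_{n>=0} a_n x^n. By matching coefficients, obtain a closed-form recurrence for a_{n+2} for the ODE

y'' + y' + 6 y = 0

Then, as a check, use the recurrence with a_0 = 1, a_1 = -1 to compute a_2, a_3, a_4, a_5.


Substitute y = sum_n a_n x^n.
y''(x) has coefficient (n+2)(n+1) a_{n+2} at x^n;
y'(x) has coefficient (n+1) a_{n+1} at x^n;
6 y(x) has coefficient 6 a_n at x^n.
Matching x^n: (n+2)(n+1) a_{n+2} + (n+1) a_{n+1} + 6 a_n = 0.
Thus a_{n+2} = [-(n+1) a_{n+1} - 6 a_n] / ((n+1)(n+2)).

Check with a_0 = 1, a_1 = -1 (apply the recurrence for n = 0, 1, 2, 3): a_0 = 1, a_1 = -1, a_2 = -5/2, a_3 = 11/6, a_4 = 19/24, a_5 = -17/24.

a_(n+2) = [-(n+1) a_(n+1) - 6 a_n] / ((n+1)(n+2)); check: a_0 = 1, a_1 = -1, a_2 = -5/2, a_3 = 11/6, a_4 = 19/24, a_5 = -17/24


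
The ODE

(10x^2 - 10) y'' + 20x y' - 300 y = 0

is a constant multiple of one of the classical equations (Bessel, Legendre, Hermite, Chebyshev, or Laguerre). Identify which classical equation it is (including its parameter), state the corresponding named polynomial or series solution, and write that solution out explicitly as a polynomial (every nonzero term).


All three coefficients share the factor -10; dividing through by -10 gives  (1 - x^2) y'' - 2x y' + 30 y = 0.
This matches the Legendre equation (1 - x^2) y'' - 2x y' + n(n+1) y = 0 (note the -2x y' term) with n(n+1) = 30, so n = 5; the polynomial solution is P_5(x).
With y = sum_k a_k x^k, matching x^k gives (k+2)(k+1) a_{k+2} = [k(k+1) - n(n+1)] a_k = (k - 5)(k + 6) a_k. The right side vanishes at k = 5, so the series with the parity of 5 terminates at degree 5.
Standard normalization (P_n(1) = 1): leading coefficient (2n)!/(2^n (n!)^2) = 3628800/(32*14400) = 63/8, so a_5 = 63/8. Work downward with a_k = (k+1)(k+2) a_{k+2} / ((k - 5)(k + 6)):
  a_3 = (4)(5)(63/8) / ((3 - 5)(3 + 6)) = (315/2)/(-18) = -35/4
  a_1 = (2)(3)(-35/4) / ((1 - 5)(1 + 6)) = (-105/2)/(-28) = 15/8
Hence P_5(x) = 63 x^5/8 - 35 x^3/4 + 15 x/8.

P_5(x); series = 63 x^5/8 - 35 x^3/4 + 15 x/8


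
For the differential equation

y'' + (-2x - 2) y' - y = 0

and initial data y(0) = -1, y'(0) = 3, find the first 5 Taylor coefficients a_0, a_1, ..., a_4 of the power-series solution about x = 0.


Ansatz: y(x) = sum_{n>=0} a_n x^n, so y'(x) = sum_{n>=1} n a_n x^(n-1) and y''(x) = sum_{n>=2} n(n-1) a_n x^(n-2).
Substitute into P(x) y'' + Q(x) y' + R(x) y = 0 with P(x) = 1, Q(x) = -2x - 2, R(x) = -1, and match powers of x.
Initial conditions: a_0 = -1, a_1 = 3.
Setting the coefficient of each power of x to zero and solving order by order (substituting the coefficients already found):
  x^0: 2 a_2 - 2 a_1 - a_0 = 0  ->  2 a_2 = 2 a_1 + a_0 = 5  ->  a_2 = 5/2
  x^1: 6 a_3 - 4 a_2 - 3 a_1 = 0  ->  6 a_3 = 4 a_2 + 3 a_1 = 19  ->  a_3 = 19/6
  x^2: 12 a_4 - 6 a_3 - 5 a_2 = 0  ->  12 a_4 = 6 a_3 + 5 a_2 = 63/2  ->  a_4 = 21/8
Truncated series: y(x) = -1 + 3 x + (5/2) x^2 + (19/6) x^3 + (21/8) x^4 + O(x^5).

a_0 = -1; a_1 = 3; a_2 = 5/2; a_3 = 19/6; a_4 = 21/8


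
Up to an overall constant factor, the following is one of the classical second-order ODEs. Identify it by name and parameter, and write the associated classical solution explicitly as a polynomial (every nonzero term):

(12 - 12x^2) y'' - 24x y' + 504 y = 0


All three coefficients share the factor 12; dividing through by 12 gives  (1 - x^2) y'' - 2x y' + 42 y = 0.
This matches the Legendre equation (1 - x^2) y'' - 2x y' + n(n+1) y = 0 (note the -2x y' term) with n(n+1) = 42, so n = 6; the polynomial solution is P_6(x).
With y = sum_k a_k x^k, matching x^k gives (k+2)(k+1) a_{k+2} = [k(k+1) - n(n+1)] a_k = (k - 6)(k + 7) a_k. The right side vanishes at k = 6, so the series with the parity of 6 terminates at degree 6.
Standard normalization (P_n(1) = 1): leading coefficient (2n)!/(2^n (n!)^2) = 479001600/(64*518400) = 231/16, so a_6 = 231/16. Work downward with a_k = (k+1)(k+2) a_{k+2} / ((k - 6)(k + 7)):
  a_4 = (5)(6)(231/16) / ((4 - 6)(4 + 7)) = (3465/8)/(-22) = -315/16
  a_2 = (3)(4)(-315/16) / ((2 - 6)(2 + 7)) = (-945/4)/(-36) = 105/16
  a_0 = (1)(2)(105/16) / ((0 - 6)(0 + 7)) = (105/8)/(-42) = -5/16
Hence P_6(x) = 231 x^6/16 - 315 x^4/16 + 105 x^2/16 - 5/16.

P_6(x); series = 231 x^6/16 - 315 x^4/16 + 105 x^2/16 - 5/16


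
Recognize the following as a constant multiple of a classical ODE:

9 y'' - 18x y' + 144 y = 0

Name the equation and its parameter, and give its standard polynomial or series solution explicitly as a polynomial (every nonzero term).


All three coefficients share the factor 9; dividing through by 9 gives  y'' - 2x y' + 16 y = 0.
This matches the Hermite equation y'' - 2x y' + 2n y = 0 with 2n = 16, so n = 8; the polynomial solution is H_8(x).
With y = sum_k a_k x^k, matching x^k gives (k+2)(k+1) a_{k+2} = 2(k - n) a_k = 2(k - 8) a_k. The right side vanishes at k = 8, so the series with the parity of 8 terminates at degree 8.
Standard normalization: leading coefficient of H_n is 2^n, so a_8 = 2^8 = 256. Work downward with a_k = (k+1)(k+2) a_{k+2} / (2(k - n)):
  a_6 = (7)(8)(256) / (2(6 - 8)) = 14336/(-4) = -3584
  a_4 = (5)(6)(-3584) / (2(4 - 8)) = -107520/(-8) = 13440
  a_2 = (3)(4)(13440) / (2(2 - 8)) = 161280/(-12) = -13440
  a_0 = (1)(2)(-13440) / (2(0 - 8)) = -26880/(-16) = 1680
Hence H_8(x) = 256 x^8 - 3584 x^6 + 13440 x^4 - 13440 x^2 + 1680.

H_8(x); series = 256 x^8 - 3584 x^6 + 13440 x^4 - 13440 x^2 + 1680


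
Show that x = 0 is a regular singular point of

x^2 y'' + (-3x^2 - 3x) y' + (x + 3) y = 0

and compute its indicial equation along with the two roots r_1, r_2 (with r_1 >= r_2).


Divide by x^2 to reach normal form y'' + P_1(x) y' + P_2(x) y = 0 with P_1(x) = -3 - 3/x and P_2(x) = 1/x + 3/x^2.
x = 0 is a singular point because the y'-coefficient -3 - 3/x has a pole at x = 0 and the y-coefficient 1/x + 3/x^2 has a pole at x = 0.
It is a regular singular point because x P_1(x) = p(x) = -3x - 3 and x^2 P_2(x) = q(x) = x + 3 are polynomials, hence analytic at x = 0.
p(0) = -3,  q(0) = 3.
Indicial equation: r(r-1) + p(0) r + q(0) = 0, i.e. r^2 + (p(0) - 1) r + q(0) = 0, i.e. r^2 - 4 r + 3 = 0.
Discriminant: (-4)^2 - 4(3) = 4, so r = (4 ± 2)/2.
Solving: r_1 = 3, r_2 = 1.

indicial: r^2 - 4 r + 3 = 0; roots r_1 = 3, r_2 = 1


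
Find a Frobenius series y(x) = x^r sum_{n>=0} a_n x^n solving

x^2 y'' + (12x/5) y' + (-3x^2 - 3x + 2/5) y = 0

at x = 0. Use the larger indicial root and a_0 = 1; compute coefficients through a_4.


Write in Frobenius form y'' + (p(x)/x) y' + (q(x)/x^2) y = 0:
  p(x) = 12/5,  q(x) = -3x^2 - 3x + 2/5.
Indicial equation: r(r-1) + (12/5) r + (2/5) = 0 -> roots r_1 = -2/5, r_2 = -1.
Take r = r_1 = -2/5. Let y(x) = x^r sum_{n>=0} a_n x^n with a_0 = 1.
Substitute y = x^r sum a_n x^n and match x^{r+n}. The recurrence is
  D(n) a_n - 3 a_{n-1} - 3 a_{n-2} = 0,  where D(n) = (r+n)(r+n-1) + (12/5)(r+n) + (2/5).
  a_n = [3 a_{n-1} + 3 a_{n-2}] / D(n).
Since the indicial polynomial factors as (r - r_1)(r - r_2), D(n) = (r_1 + n - r_1)(r_1 + n - r_2) = n(n + 3/5).
Evaluating step by step (a_0 = 1):
  n = 1: D(1) = 1(1 + 3/5) = 8/5; numerator = 3(1) = 3; a_1 = (3)/(8/5) = 15/8
  n = 2: D(2) = 2(2 + 3/5) = 26/5; numerator = 3(15/8) + 3(1) = 69/8; a_2 = (69/8)/(26/5) = 345/208
  n = 3: D(3) = 3(3 + 3/5) = 54/5; numerator = 3(345/208) + 3(15/8) = 2205/208; a_3 = (2205/208)/(54/5) = 1225/1248
  n = 4: D(4) = 4(4 + 3/5) = 92/5; numerator = 3(1225/1248) + 3(345/208) = 3295/416; a_4 = (3295/416)/(92/5) = 16475/38272

r = -2/5; a_0 = 1; a_1 = 15/8; a_2 = 345/208; a_3 = 1225/1248; a_4 = 16475/38272


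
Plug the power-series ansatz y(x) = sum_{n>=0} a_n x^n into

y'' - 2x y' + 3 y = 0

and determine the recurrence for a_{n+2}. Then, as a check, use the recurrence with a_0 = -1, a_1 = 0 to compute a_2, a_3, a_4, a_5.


Substitute y = sum_n a_n x^n.
y''(x) has coefficient (n+2)(n+1) a_{n+2} at x^n;
-2 x y'(x) has coefficient -2 n a_n at x^n (shift);
3 y(x) has coefficient 3 a_n at x^n.
Matching x^n: (n+2)(n+1) a_{n+2} + (-2n + 3) a_n = 0.
Thus a_{n+2} = (2n - 3) / ((n+1)(n+2)) * a_n.

Check with a_0 = -1, a_1 = 0 (apply the recurrence for n = 0, 1, 2, 3): a_0 = -1, a_1 = 0, a_2 = 3/2, a_3 = 0, a_4 = 1/8, a_5 = 0.

a_(n+2) = (2n - 3) / ((n+1)(n+2)) * a_n; check: a_0 = -1, a_1 = 0, a_2 = 3/2, a_3 = 0, a_4 = 1/8, a_5 = 0


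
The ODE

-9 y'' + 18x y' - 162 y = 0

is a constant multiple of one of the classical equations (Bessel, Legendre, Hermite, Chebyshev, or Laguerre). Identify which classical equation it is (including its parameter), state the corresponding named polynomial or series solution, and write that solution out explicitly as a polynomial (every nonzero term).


All three coefficients share the factor -9; dividing through by -9 gives  y'' - 2x y' + 18 y = 0.
This matches the Hermite equation y'' - 2x y' + 2n y = 0 with 2n = 18, so n = 9; the polynomial solution is H_9(x).
With y = sum_k a_k x^k, matching x^k gives (k+2)(k+1) a_{k+2} = 2(k - n) a_k = 2(k - 9) a_k. The right side vanishes at k = 9, so the series with the parity of 9 terminates at degree 9.
Standard normalization: leading coefficient of H_n is 2^n, so a_9 = 2^9 = 512. Work downward with a_k = (k+1)(k+2) a_{k+2} / (2(k - n)):
  a_7 = (8)(9)(512) / (2(7 - 9)) = 36864/(-4) = -9216
  a_5 = (6)(7)(-9216) / (2(5 - 9)) = -387072/(-8) = 48384
  a_3 = (4)(5)(48384) / (2(3 - 9)) = 967680/(-12) = -80640
  a_1 = (2)(3)(-80640) / (2(1 - 9)) = -483840/(-16) = 30240
Hence H_9(x) = 512 x^9 - 9216 x^7 + 48384 x^5 - 80640 x^3 + 30240 x.

H_9(x); series = 512 x^9 - 9216 x^7 + 48384 x^5 - 80640 x^3 + 30240 x


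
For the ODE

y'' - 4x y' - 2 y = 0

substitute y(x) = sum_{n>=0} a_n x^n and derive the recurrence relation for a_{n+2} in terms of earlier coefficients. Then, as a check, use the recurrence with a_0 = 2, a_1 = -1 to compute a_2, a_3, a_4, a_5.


Substitute y = sum_n a_n x^n.
y''(x) has coefficient (n+2)(n+1) a_{n+2} at x^n;
-4 x y'(x) has coefficient -4 n a_n at x^n (shift);
-2 y(x) has coefficient -2 a_n at x^n.
Matching x^n: (n+2)(n+1) a_{n+2} + (-4n - 2) a_n = 0.
Thus a_{n+2} = (4n + 2) / ((n+1)(n+2)) * a_n.

Check with a_0 = 2, a_1 = -1 (apply the recurrence for n = 0, 1, 2, 3): a_0 = 2, a_1 = -1, a_2 = 2, a_3 = -1, a_4 = 5/3, a_5 = -7/10.

a_(n+2) = (4n + 2) / ((n+1)(n+2)) * a_n; check: a_0 = 2, a_1 = -1, a_2 = 2, a_3 = -1, a_4 = 5/3, a_5 = -7/10


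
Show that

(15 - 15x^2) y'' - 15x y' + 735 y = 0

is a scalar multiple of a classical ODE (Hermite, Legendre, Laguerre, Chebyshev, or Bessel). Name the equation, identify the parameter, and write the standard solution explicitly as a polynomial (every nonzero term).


All three coefficients share the factor 15; dividing through by 15 gives  (1 - x^2) y'' - x y' + 49 y = 0.
This matches the Chebyshev equation (1 - x^2) y'' - x y' + n^2 y = 0 (note the -x y' term, not -2x y') with n^2 = 49, so n = 7; the polynomial solution is T_7(x).
With y = sum_k a_k x^k, matching x^k gives (k+2)(k+1) a_{k+2} = (k^2 - n^2) a_k = (k - 7)(k + 7) a_k. The right side vanishes at k = 7, so the series with the parity of 7 terminates at degree 7.
Standard normalization: leading coefficient of T_n is 2^(n-1), so a_7 = 2^6 = 64. Work downward with a_k = (k+1)(k+2) a_{k+2} / ((k - 7)(k + 7)):
  a_5 = (6)(7)(64) / ((5 - 7)(5 + 7)) = 2688/(-24) = -112
  a_3 = (4)(5)(-112) / ((3 - 7)(3 + 7)) = -2240/(-40) = 56
  a_1 = (2)(3)(56) / ((1 - 7)(1 + 7)) = 336/(-48) = -7
Hence T_7(x) = 64 x^7 - 112 x^5 + 56 x^3 - 7 x.

T_7(x); series = 64 x^7 - 112 x^5 + 56 x^3 - 7 x


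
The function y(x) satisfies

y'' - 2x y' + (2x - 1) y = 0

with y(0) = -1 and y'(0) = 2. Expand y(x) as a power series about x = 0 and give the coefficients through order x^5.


Ansatz: y(x) = sum_{n>=0} a_n x^n, so y'(x) = sum_{n>=1} n a_n x^(n-1) and y''(x) = sum_{n>=2} n(n-1) a_n x^(n-2).
Substitute into P(x) y'' + Q(x) y' + R(x) y = 0 with P(x) = 1, Q(x) = -2x, R(x) = 2x - 1, and match powers of x.
Initial conditions: a_0 = -1, a_1 = 2.
Setting the coefficient of each power of x to zero and solving order by order (substituting the coefficients already found):
  x^0: 2 a_2 - a_0 = 0  ->  2 a_2 = a_0 = -1  ->  a_2 = -1/2
  x^1: 6 a_3 - 3 a_1 + 2 a_0 = 0  ->  6 a_3 = 3 a_1 - 2 a_0 = 8  ->  a_3 = 4/3
  x^2: 12 a_4 - 5 a_2 + 2 a_1 = 0  ->  12 a_4 = 5 a_2 - 2 a_1 = -13/2  ->  a_4 = -13/24
  x^3: 20 a_5 - 7 a_3 + 2 a_2 = 0  ->  20 a_5 = 7 a_3 - 2 a_2 = 31/3  ->  a_5 = 31/60
Truncated series: y(x) = -1 + 2 x - (1/2) x^2 + (4/3) x^3 - (13/24) x^4 + (31/60) x^5 + O(x^6).

a_0 = -1; a_1 = 2; a_2 = -1/2; a_3 = 4/3; a_4 = -13/24; a_5 = 31/60


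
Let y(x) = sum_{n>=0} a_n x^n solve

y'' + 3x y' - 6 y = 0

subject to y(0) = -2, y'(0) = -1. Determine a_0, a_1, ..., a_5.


Ansatz: y(x) = sum_{n>=0} a_n x^n, so y'(x) = sum_{n>=1} n a_n x^(n-1) and y''(x) = sum_{n>=2} n(n-1) a_n x^(n-2).
Substitute into P(x) y'' + Q(x) y' + R(x) y = 0 with P(x) = 1, Q(x) = 3x, R(x) = -6, and match powers of x.
Initial conditions: a_0 = -2, a_1 = -1.
Setting the coefficient of each power of x to zero and solving order by order (substituting the coefficients already found):
  x^0: 2 a_2 - 6 a_0 = 0  ->  2 a_2 = 6 a_0 = -12  ->  a_2 = -6
  x^1: 6 a_3 - 3 a_1 = 0  ->  6 a_3 = 3 a_1 = -3  ->  a_3 = -1/2
  x^2: 12 a_4 = 0  ->  a_4 = 0
  x^3: 20 a_5 + 3 a_3 = 0  ->  20 a_5 = -3 a_3 = 3/2  ->  a_5 = 3/40
Truncated series: y(x) = -2 - x - 6 x^2 - (1/2) x^3 + (3/40) x^5 + O(x^6).

a_0 = -2; a_1 = -1; a_2 = -6; a_3 = -1/2; a_4 = 0; a_5 = 3/40


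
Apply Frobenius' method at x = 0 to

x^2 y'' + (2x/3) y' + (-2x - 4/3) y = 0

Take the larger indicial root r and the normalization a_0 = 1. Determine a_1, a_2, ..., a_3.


Write in Frobenius form y'' + (p(x)/x) y' + (q(x)/x^2) y = 0:
  p(x) = 2/3,  q(x) = -2x - 4/3.
Indicial equation: r(r-1) + (2/3) r + (-4/3) = 0 -> roots r_1 = 4/3, r_2 = -1.
Take r = r_1 = 4/3. Let y(x) = x^r sum_{n>=0} a_n x^n with a_0 = 1.
Substitute y = x^r sum a_n x^n and match x^{r+n}. The recurrence is
  D(n) a_n - 2 a_{n-1} = 0,  where D(n) = (r+n)(r+n-1) + (2/3)(r+n) + (-4/3).
  a_n = 2 / D(n) * a_{n-1}.
Since the indicial polynomial factors as (r - r_1)(r - r_2), D(n) = (r_1 + n - r_1)(r_1 + n - r_2) = n(n + 7/3).
Evaluating step by step (a_0 = 1):
  n = 1: D(1) = 1(1 + 7/3) = 10/3; numerator = 2(1) = 2; a_1 = (2)/(10/3) = 3/5
  n = 2: D(2) = 2(2 + 7/3) = 26/3; numerator = 2(3/5) = 6/5; a_2 = (6/5)/(26/3) = 9/65
  n = 3: D(3) = 3(3 + 7/3) = 16; numerator = 2(9/65) = 18/65; a_3 = (18/65)/(16) = 9/520

r = 4/3; a_0 = 1; a_1 = 3/5; a_2 = 9/65; a_3 = 9/520


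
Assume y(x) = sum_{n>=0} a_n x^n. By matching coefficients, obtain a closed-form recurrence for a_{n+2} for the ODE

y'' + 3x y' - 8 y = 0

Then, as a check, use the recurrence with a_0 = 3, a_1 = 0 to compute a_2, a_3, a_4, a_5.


Substitute y = sum_n a_n x^n.
y''(x) has coefficient (n+2)(n+1) a_{n+2} at x^n;
3 x y'(x) has coefficient 3 n a_n at x^n (shift);
-8 y(x) has coefficient -8 a_n at x^n.
Matching x^n: (n+2)(n+1) a_{n+2} + (3n - 8) a_n = 0.
Thus a_{n+2} = (-3n + 8) / ((n+1)(n+2)) * a_n.

Check with a_0 = 3, a_1 = 0 (apply the recurrence for n = 0, 1, 2, 3): a_0 = 3, a_1 = 0, a_2 = 12, a_3 = 0, a_4 = 2, a_5 = 0.

a_(n+2) = (-3n + 8) / ((n+1)(n+2)) * a_n; check: a_0 = 3, a_1 = 0, a_2 = 12, a_3 = 0, a_4 = 2, a_5 = 0


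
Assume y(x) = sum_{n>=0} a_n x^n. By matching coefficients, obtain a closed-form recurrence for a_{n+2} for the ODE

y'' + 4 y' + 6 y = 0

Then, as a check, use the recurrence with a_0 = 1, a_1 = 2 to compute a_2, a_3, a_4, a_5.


Substitute y = sum_n a_n x^n.
y''(x) has coefficient (n+2)(n+1) a_{n+2} at x^n;
4 y'(x) has coefficient 4 (n+1) a_{n+1} at x^n;
6 y(x) has coefficient 6 a_n at x^n.
Matching x^n: (n+2)(n+1) a_{n+2} + 4 (n+1) a_{n+1} + 6 a_n = 0.
Thus a_{n+2} = [-4 (n+1) a_{n+1} - 6 a_n] / ((n+1)(n+2)).

Check with a_0 = 1, a_1 = 2 (apply the recurrence for n = 0, 1, 2, 3): a_0 = 1, a_1 = 2, a_2 = -7, a_3 = 22/3, a_4 = -23/6, a_5 = 13/15.

a_(n+2) = [-4 (n+1) a_(n+1) - 6 a_n] / ((n+1)(n+2)); check: a_0 = 1, a_1 = 2, a_2 = -7, a_3 = 22/3, a_4 = -23/6, a_5 = 13/15


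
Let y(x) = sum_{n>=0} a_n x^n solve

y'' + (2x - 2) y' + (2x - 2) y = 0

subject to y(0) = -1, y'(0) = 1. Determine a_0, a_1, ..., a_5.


Ansatz: y(x) = sum_{n>=0} a_n x^n, so y'(x) = sum_{n>=1} n a_n x^(n-1) and y''(x) = sum_{n>=2} n(n-1) a_n x^(n-2).
Substitute into P(x) y'' + Q(x) y' + R(x) y = 0 with P(x) = 1, Q(x) = 2x - 2, R(x) = 2x - 2, and match powers of x.
Initial conditions: a_0 = -1, a_1 = 1.
Setting the coefficient of each power of x to zero and solving order by order (substituting the coefficients already found):
  x^0: 2 a_2 - 2 a_1 - 2 a_0 = 0  ->  2 a_2 = 2 a_1 + 2 a_0 = 0  ->  a_2 = 0
  x^1: 6 a_3 - 4 a_2 + 2 a_0 = 0  ->  6 a_3 = 4 a_2 - 2 a_0 = 2  ->  a_3 = 1/3
  x^2: 12 a_4 - 6 a_3 + 2 a_2 + 2 a_1 = 0  ->  12 a_4 = 6 a_3 - 2 a_2 - 2 a_1 = 0  ->  a_4 = 0
  x^3: 20 a_5 - 8 a_4 + 4 a_3 + 2 a_2 = 0  ->  20 a_5 = 8 a_4 - 4 a_3 - 2 a_2 = -4/3  ->  a_5 = -1/15
Truncated series: y(x) = -1 + x + (1/3) x^3 - (1/15) x^5 + O(x^6).

a_0 = -1; a_1 = 1; a_2 = 0; a_3 = 1/3; a_4 = 0; a_5 = -1/15


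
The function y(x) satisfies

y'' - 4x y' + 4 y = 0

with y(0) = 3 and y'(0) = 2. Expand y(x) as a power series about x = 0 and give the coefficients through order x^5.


Ansatz: y(x) = sum_{n>=0} a_n x^n, so y'(x) = sum_{n>=1} n a_n x^(n-1) and y''(x) = sum_{n>=2} n(n-1) a_n x^(n-2).
Substitute into P(x) y'' + Q(x) y' + R(x) y = 0 with P(x) = 1, Q(x) = -4x, R(x) = 4, and match powers of x.
Initial conditions: a_0 = 3, a_1 = 2.
Setting the coefficient of each power of x to zero and solving order by order (substituting the coefficients already found):
  x^0: 2 a_2 + 4 a_0 = 0  ->  2 a_2 = -4 a_0 = -12  ->  a_2 = -6
  x^1: 6 a_3 = 0  ->  a_3 = 0
  x^2: 12 a_4 - 4 a_2 = 0  ->  12 a_4 = 4 a_2 = -24  ->  a_4 = -2
  x^3: 20 a_5 - 8 a_3 = 0  ->  20 a_5 = 8 a_3 = 0  ->  a_5 = 0
Truncated series: y(x) = 3 + 2 x - 6 x^2 - 2 x^4 + O(x^6).

a_0 = 3; a_1 = 2; a_2 = -6; a_3 = 0; a_4 = -2; a_5 = 0


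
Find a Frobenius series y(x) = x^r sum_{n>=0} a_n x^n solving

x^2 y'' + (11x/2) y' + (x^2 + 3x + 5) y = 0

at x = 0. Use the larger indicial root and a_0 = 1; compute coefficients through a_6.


Write in Frobenius form y'' + (p(x)/x) y' + (q(x)/x^2) y = 0:
  p(x) = 11/2,  q(x) = x^2 + 3x + 5.
Indicial equation: r(r-1) + (11/2) r + (5) = 0 -> roots r_1 = -2, r_2 = -5/2.
Take r = r_1 = -2. Let y(x) = x^r sum_{n>=0} a_n x^n with a_0 = 1.
Substitute y = x^r sum a_n x^n and match x^{r+n}. The recurrence is
  D(n) a_n + 3 a_{n-1} + 1 a_{n-2} = 0,  where D(n) = (r+n)(r+n-1) + (11/2)(r+n) + (5).
  a_n = [-3 a_{n-1} - 1 a_{n-2}] / D(n).
Since the indicial polynomial factors as (r - r_1)(r - r_2), D(n) = (r_1 + n - r_1)(r_1 + n - r_2) = n(n + 1/2).
Evaluating step by step (a_0 = 1):
  n = 1: D(1) = 1(1 + 1/2) = 3/2; numerator = -3(1) = -3; a_1 = (-3)/(3/2) = -2
  n = 2: D(2) = 2(2 + 1/2) = 5; numerator = -3(-2) - 1(1) = 5; a_2 = (5)/(5) = 1
  n = 3: D(3) = 3(3 + 1/2) = 21/2; numerator = -3(1) - 1(-2) = -1; a_3 = (-1)/(21/2) = -2/21
  n = 4: D(4) = 4(4 + 1/2) = 18; numerator = -3(-2/21) - 1(1) = -5/7; a_4 = (-5/7)/(18) = -5/126
  n = 5: D(5) = 5(5 + 1/2) = 55/2; numerator = -3(-5/126) - 1(-2/21) = 3/14; a_5 = (3/14)/(55/2) = 3/385
  n = 6: D(6) = 6(6 + 1/2) = 39; numerator = -3(3/385) - 1(-5/126) = 113/6930; a_6 = (113/6930)/(39) = 113/270270

r = -2; a_0 = 1; a_1 = -2; a_2 = 1; a_3 = -2/21; a_4 = -5/126; a_5 = 3/385; a_6 = 113/270270


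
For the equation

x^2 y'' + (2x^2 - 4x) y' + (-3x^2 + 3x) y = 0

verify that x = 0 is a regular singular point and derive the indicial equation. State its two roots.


Divide by x^2 to reach normal form y'' + P_1(x) y' + P_2(x) y = 0 with P_1(x) = 2 - 4/x and P_2(x) = -3 + 3/x.
x = 0 is a singular point because the y'-coefficient 2 - 4/x has a pole at x = 0 and the y-coefficient -3 + 3/x has a pole at x = 0.
It is a regular singular point because x P_1(x) = p(x) = 2x - 4 and x^2 P_2(x) = q(x) = -3x^2 + 3x are polynomials, hence analytic at x = 0.
p(0) = -4,  q(0) = 0.
Indicial equation: r(r-1) + p(0) r + q(0) = 0, i.e. r^2 + (p(0) - 1) r + q(0) = 0, i.e. r^2 - 5 r = 0.
Discriminant: (-5)^2 - 4(0) = 25, so r = (5 ± 5)/2.
Solving: r_1 = 5, r_2 = 0.

indicial: r^2 - 5 r = 0; roots r_1 = 5, r_2 = 0


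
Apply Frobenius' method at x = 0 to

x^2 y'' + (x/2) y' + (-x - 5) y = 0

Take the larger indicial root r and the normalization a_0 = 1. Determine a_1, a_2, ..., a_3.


Write in Frobenius form y'' + (p(x)/x) y' + (q(x)/x^2) y = 0:
  p(x) = 1/2,  q(x) = -x - 5.
Indicial equation: r(r-1) + (1/2) r + (-5) = 0 -> roots r_1 = 5/2, r_2 = -2.
Take r = r_1 = 5/2. Let y(x) = x^r sum_{n>=0} a_n x^n with a_0 = 1.
Substitute y = x^r sum a_n x^n and match x^{r+n}. The recurrence is
  D(n) a_n - 1 a_{n-1} = 0,  where D(n) = (r+n)(r+n-1) + (1/2)(r+n) + (-5).
  a_n = 1 / D(n) * a_{n-1}.
Since the indicial polynomial factors as (r - r_1)(r - r_2), D(n) = (r_1 + n - r_1)(r_1 + n - r_2) = n(n + 9/2).
Evaluating step by step (a_0 = 1):
  n = 1: D(1) = 1(1 + 9/2) = 11/2; numerator = 1(1) = 1; a_1 = (1)/(11/2) = 2/11
  n = 2: D(2) = 2(2 + 9/2) = 13; numerator = 1(2/11) = 2/11; a_2 = (2/11)/(13) = 2/143
  n = 3: D(3) = 3(3 + 9/2) = 45/2; numerator = 1(2/143) = 2/143; a_3 = (2/143)/(45/2) = 4/6435

r = 5/2; a_0 = 1; a_1 = 2/11; a_2 = 2/143; a_3 = 4/6435


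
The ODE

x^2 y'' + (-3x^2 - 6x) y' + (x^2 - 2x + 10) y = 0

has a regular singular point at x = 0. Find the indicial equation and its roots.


Divide by x^2 to reach normal form y'' + P_1(x) y' + P_2(x) y = 0 with P_1(x) = -3 - 6/x and P_2(x) = 1 - 2/x + 10/x^2.
x = 0 is a singular point because the y'-coefficient -3 - 6/x has a pole at x = 0 and the y-coefficient 1 - 2/x + 10/x^2 has a pole at x = 0.
It is a regular singular point because x P_1(x) = p(x) = -3x - 6 and x^2 P_2(x) = q(x) = x^2 - 2x + 10 are polynomials, hence analytic at x = 0.
p(0) = -6,  q(0) = 10.
Indicial equation: r(r-1) + p(0) r + q(0) = 0, i.e. r^2 + (p(0) - 1) r + q(0) = 0, i.e. r^2 - 7 r + 10 = 0.
Discriminant: (-7)^2 - 4(10) = 9, so r = (7 ± 3)/2.
Solving: r_1 = 5, r_2 = 2.

indicial: r^2 - 7 r + 10 = 0; roots r_1 = 5, r_2 = 2


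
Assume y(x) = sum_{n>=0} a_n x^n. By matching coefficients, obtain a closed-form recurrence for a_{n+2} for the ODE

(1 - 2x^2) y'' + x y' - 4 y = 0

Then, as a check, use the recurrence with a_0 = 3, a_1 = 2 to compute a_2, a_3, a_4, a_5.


Substitute y = sum_n a_n x^n.
(1 - 2 x^2) y'' contributes (n+2)(n+1) a_{n+2} - 2 n(n-1) a_n at x^n.
x y'(x) contributes n a_n at x^n.
-4 y(x) contributes -4 a_n at x^n.
Matching x^n: (n+2)(n+1) a_{n+2} + (-2 n(n-1) + n - 4) a_n = 0.
Thus a_{n+2} = (2 n(n-1) - n + 4) / ((n+1)(n+2)) * a_n.

Check with a_0 = 3, a_1 = 2 (apply the recurrence for n = 0, 1, 2, 3): a_0 = 3, a_1 = 2, a_2 = 6, a_3 = 1, a_4 = 3, a_5 = 13/20.

a_(n+2) = (2 n(n-1) - n + 4) / ((n+1)(n+2)) * a_n; check: a_0 = 3, a_1 = 2, a_2 = 6, a_3 = 1, a_4 = 3, a_5 = 13/20


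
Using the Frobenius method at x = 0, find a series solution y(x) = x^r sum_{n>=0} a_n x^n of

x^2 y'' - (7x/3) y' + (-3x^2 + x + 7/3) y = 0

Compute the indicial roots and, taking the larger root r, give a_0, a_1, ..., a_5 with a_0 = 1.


Write in Frobenius form y'' + (p(x)/x) y' + (q(x)/x^2) y = 0:
  p(x) = -7/3,  q(x) = -3x^2 + x + 7/3.
Indicial equation: r(r-1) + (-7/3) r + (7/3) = 0 -> roots r_1 = 7/3, r_2 = 1.
Take r = r_1 = 7/3. Let y(x) = x^r sum_{n>=0} a_n x^n with a_0 = 1.
Substitute y = x^r sum a_n x^n and match x^{r+n}. The recurrence is
  D(n) a_n + 1 a_{n-1} - 3 a_{n-2} = 0,  where D(n) = (r+n)(r+n-1) + (-7/3)(r+n) + (7/3).
  a_n = [-1 a_{n-1} + 3 a_{n-2}] / D(n).
Since the indicial polynomial factors as (r - r_1)(r - r_2), D(n) = (r_1 + n - r_1)(r_1 + n - r_2) = n(n + 4/3).
Evaluating step by step (a_0 = 1):
  n = 1: D(1) = 1(1 + 4/3) = 7/3; numerator = -1(1) = -1; a_1 = (-1)/(7/3) = -3/7
  n = 2: D(2) = 2(2 + 4/3) = 20/3; numerator = -1(-3/7) + 3(1) = 24/7; a_2 = (24/7)/(20/3) = 18/35
  n = 3: D(3) = 3(3 + 4/3) = 13; numerator = -1(18/35) + 3(-3/7) = -9/5; a_3 = (-9/5)/(13) = -9/65
  n = 4: D(4) = 4(4 + 4/3) = 64/3; numerator = -1(-9/65) + 3(18/35) = 153/91; a_4 = (153/91)/(64/3) = 459/5824
  n = 5: D(5) = 5(5 + 4/3) = 95/3; numerator = -1(459/5824) + 3(-9/65) = -1107/2240; a_5 = (-1107/2240)/(95/3) = -3321/212800

r = 7/3; a_0 = 1; a_1 = -3/7; a_2 = 18/35; a_3 = -9/65; a_4 = 459/5824; a_5 = -3321/212800


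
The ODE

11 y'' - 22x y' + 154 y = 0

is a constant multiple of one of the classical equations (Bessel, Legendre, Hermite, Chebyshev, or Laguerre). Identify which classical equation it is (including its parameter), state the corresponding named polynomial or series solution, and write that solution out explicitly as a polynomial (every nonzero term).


All three coefficients share the factor 11; dividing through by 11 gives  y'' - 2x y' + 14 y = 0.
This matches the Hermite equation y'' - 2x y' + 2n y = 0 with 2n = 14, so n = 7; the polynomial solution is H_7(x).
With y = sum_k a_k x^k, matching x^k gives (k+2)(k+1) a_{k+2} = 2(k - n) a_k = 2(k - 7) a_k. The right side vanishes at k = 7, so the series with the parity of 7 terminates at degree 7.
Standard normalization: leading coefficient of H_n is 2^n, so a_7 = 2^7 = 128. Work downward with a_k = (k+1)(k+2) a_{k+2} / (2(k - n)):
  a_5 = (6)(7)(128) / (2(5 - 7)) = 5376/(-4) = -1344
  a_3 = (4)(5)(-1344) / (2(3 - 7)) = -26880/(-8) = 3360
  a_1 = (2)(3)(3360) / (2(1 - 7)) = 20160/(-12) = -1680
Hence H_7(x) = 128 x^7 - 1344 x^5 + 3360 x^3 - 1680 x.

H_7(x); series = 128 x^7 - 1344 x^5 + 3360 x^3 - 1680 x


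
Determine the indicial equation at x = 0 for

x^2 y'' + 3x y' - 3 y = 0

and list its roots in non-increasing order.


Divide by x^2 to reach normal form y'' + P_1(x) y' + P_2(x) y = 0 with P_1(x) = 3/x and P_2(x) = -3/x^2.
x = 0 is a singular point because the y'-coefficient 3/x has a pole at x = 0 and the y-coefficient -3/x^2 has a pole at x = 0.
It is a regular singular point because x P_1(x) = p(x) = 3 and x^2 P_2(x) = q(x) = -3 are polynomials, hence analytic at x = 0.
p(0) = 3,  q(0) = -3.
Indicial equation: r(r-1) + p(0) r + q(0) = 0, i.e. r^2 + (p(0) - 1) r + q(0) = 0, i.e. r^2 + 2 r - 3 = 0.
Discriminant: (2)^2 - 4(-3) = 16, so r = (-2 ± 4)/2.
Solving: r_1 = 1, r_2 = -3.

indicial: r^2 + 2 r - 3 = 0; roots r_1 = 1, r_2 = -3


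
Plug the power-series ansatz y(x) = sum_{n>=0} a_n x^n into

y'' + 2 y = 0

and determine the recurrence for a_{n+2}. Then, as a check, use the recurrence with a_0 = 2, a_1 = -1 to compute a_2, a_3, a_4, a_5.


Substitute y = sum_n a_n x^n into y'' + (const) y = 0.
y''(x) = sum_{n>=0} (n+2)(n+1) a_{n+2} x^n.
The ODE becomes sum_n [(n+2)(n+1) a_{n+2} + 2 a_n] x^n = 0.
Setting each coefficient to zero gives the recurrence:
  (n+2)(n+1) a_{n+2} + 2 a_n = 0,
  a_{n+2} = -2 / ((n+1)(n+2)) a_n.

Check with a_0 = 2, a_1 = -1 (apply the recurrence for n = 0, 1, 2, 3): a_0 = 2, a_1 = -1, a_2 = -2, a_3 = 1/3, a_4 = 1/3, a_5 = -1/30.

a_{n+2} = -2/((n+1)(n+2)) * a_n; check: a_0 = 2, a_1 = -1, a_2 = -2, a_3 = 1/3, a_4 = 1/3, a_5 = -1/30


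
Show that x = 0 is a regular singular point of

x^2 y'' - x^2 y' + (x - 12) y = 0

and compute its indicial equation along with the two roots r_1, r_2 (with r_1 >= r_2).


Divide by x^2 to reach normal form y'' + P_1(x) y' + P_2(x) y = 0 with P_1(x) = -1 and P_2(x) = 1/x - 12/x^2.
x = 0 is a singular point because the y-coefficient 1/x - 12/x^2 has a pole at x = 0.
It is a regular singular point because x P_1(x) = p(x) = -x and x^2 P_2(x) = q(x) = x - 12 are polynomials, hence analytic at x = 0.
p(0) = 0,  q(0) = -12.
Indicial equation: r(r-1) + p(0) r + q(0) = 0, i.e. r^2 + (p(0) - 1) r + q(0) = 0, i.e. r^2 - 1 r - 12 = 0.
Discriminant: (-1)^2 - 4(-12) = 49, so r = (1 ± 7)/2.
Solving: r_1 = 4, r_2 = -3.

indicial: r^2 - 1 r - 12 = 0; roots r_1 = 4, r_2 = -3


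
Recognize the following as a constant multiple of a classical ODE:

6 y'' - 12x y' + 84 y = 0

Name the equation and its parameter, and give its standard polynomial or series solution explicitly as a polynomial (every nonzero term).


All three coefficients share the factor 6; dividing through by 6 gives  y'' - 2x y' + 14 y = 0.
This matches the Hermite equation y'' - 2x y' + 2n y = 0 with 2n = 14, so n = 7; the polynomial solution is H_7(x).
With y = sum_k a_k x^k, matching x^k gives (k+2)(k+1) a_{k+2} = 2(k - n) a_k = 2(k - 7) a_k. The right side vanishes at k = 7, so the series with the parity of 7 terminates at degree 7.
Standard normalization: leading coefficient of H_n is 2^n, so a_7 = 2^7 = 128. Work downward with a_k = (k+1)(k+2) a_{k+2} / (2(k - n)):
  a_5 = (6)(7)(128) / (2(5 - 7)) = 5376/(-4) = -1344
  a_3 = (4)(5)(-1344) / (2(3 - 7)) = -26880/(-8) = 3360
  a_1 = (2)(3)(3360) / (2(1 - 7)) = 20160/(-12) = -1680
Hence H_7(x) = 128 x^7 - 1344 x^5 + 3360 x^3 - 1680 x.

H_7(x); series = 128 x^7 - 1344 x^5 + 3360 x^3 - 1680 x
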